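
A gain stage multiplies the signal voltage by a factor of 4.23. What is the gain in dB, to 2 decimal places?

Voltage is an amplitude quantity, so gain = 20·log₁₀(V_out/V_in).
20·log₁₀(4.23) = 12.53 dB.

12.53 dB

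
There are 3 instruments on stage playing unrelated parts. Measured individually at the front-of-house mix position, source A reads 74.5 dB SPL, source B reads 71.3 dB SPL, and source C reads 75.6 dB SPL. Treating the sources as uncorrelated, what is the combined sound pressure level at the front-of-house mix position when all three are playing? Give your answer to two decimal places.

Incoherent sources sum as intensities:
L_total = 10·log₁₀(10^(74.5/10) + 10^(71.3/10) + 10^(75.6/10)) = 10·log₁₀(77980000) = 78.92 dB SPL.

78.92 dB SPL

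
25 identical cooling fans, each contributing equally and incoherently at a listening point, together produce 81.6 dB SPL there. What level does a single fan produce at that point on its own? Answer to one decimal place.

25 equal incoherent sources add 10·log₁₀(25) = 13.98 dB over one source.
L_one = 81.6 − 13.98 = 67.6 dB SPL.

67.6 dB SPL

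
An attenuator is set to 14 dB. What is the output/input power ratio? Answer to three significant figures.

Power ratio = 10^(dB/10).
10^(-14/10) = 10^(-1.400) = 0.0398.

0.0398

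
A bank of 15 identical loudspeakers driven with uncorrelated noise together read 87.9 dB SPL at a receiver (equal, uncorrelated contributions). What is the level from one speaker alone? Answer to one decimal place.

76.1 dB SPL

15 equal incoherent sources add 10·log₁₀(15) = 11.76 dB over one source.
L_one = 87.9 − 11.76 = 76.1 dB SPL.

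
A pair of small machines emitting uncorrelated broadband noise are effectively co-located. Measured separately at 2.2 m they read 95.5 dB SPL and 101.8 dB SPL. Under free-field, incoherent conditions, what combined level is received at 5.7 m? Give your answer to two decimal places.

Combined at 2.2 m: 10·log₁₀(10^(95.5/10)+10^(101.8/10)) = 102.715 dB SPL.
Then apply −20·log₁₀(5.7/2.2) = -8.269 dB → 94.45 dB SPL.

94.45 dB SPL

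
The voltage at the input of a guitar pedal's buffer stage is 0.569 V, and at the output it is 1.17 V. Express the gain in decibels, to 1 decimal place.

For a voltage ratio, dB = 20·log₁₀(V₂/V₁).
20·log₁₀(1.17/0.569) = 20·log₁₀(2.056) = 6.3 dB.

6.3 dB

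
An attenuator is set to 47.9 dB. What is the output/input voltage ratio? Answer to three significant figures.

0.00403

Voltage ratio = 10^(dB/20).
10^(-47.9/20) = 10^(-2.395) = 0.00403.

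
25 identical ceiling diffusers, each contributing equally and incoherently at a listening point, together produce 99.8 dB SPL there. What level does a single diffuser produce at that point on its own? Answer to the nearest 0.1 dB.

85.8 dB SPL

25 equal incoherent sources add 10·log₁₀(25) = 13.98 dB over one source.
L_one = 99.8 − 13.98 = 85.8 dB SPL.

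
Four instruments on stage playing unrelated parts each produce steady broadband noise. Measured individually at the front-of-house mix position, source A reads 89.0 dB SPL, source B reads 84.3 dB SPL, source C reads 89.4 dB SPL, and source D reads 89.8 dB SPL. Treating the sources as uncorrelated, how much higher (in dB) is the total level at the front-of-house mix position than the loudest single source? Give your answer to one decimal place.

4.8 dB

Add the sources as powers (linear), then convert back to dB:
L_total = 10·log₁₀(10^(89.0/10) + 10^(84.3/10) + 10^(89.4/10) + 10^(89.8/10)) = 94.61 dB SPL.
Excess over the loudest (89.8 dB): 94.61 − 89.8 = 4.8 dB.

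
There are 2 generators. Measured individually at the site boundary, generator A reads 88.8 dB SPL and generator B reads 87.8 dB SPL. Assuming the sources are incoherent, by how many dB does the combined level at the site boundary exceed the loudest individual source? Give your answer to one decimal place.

2.5 dB

Uncorrelated sources add in intensity (power), not in dB.
L_total = 10·log₁₀(10^(88.8/10) + 10^(87.8/10)) = 91.34 dB SPL.
Excess over the loudest (88.8 dB): 91.34 − 88.8 = 2.5 dB.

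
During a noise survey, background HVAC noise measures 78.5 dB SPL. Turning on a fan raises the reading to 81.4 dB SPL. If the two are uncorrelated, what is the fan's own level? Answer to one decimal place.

Background correction is a power subtraction:
L_src = 10·log₁₀(10^(81.4/10) − 10^(78.5/10)) = 10·log₁₀(67240000) = 78.3 dB SPL.

78.3 dB SPL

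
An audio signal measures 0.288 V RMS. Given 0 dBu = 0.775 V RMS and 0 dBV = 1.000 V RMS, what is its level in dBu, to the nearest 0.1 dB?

dBu = 20·log₁₀(V / 0.775 V).
20·log₁₀(0.288/0.775) = -8.6 dBu.

-8.6 dBu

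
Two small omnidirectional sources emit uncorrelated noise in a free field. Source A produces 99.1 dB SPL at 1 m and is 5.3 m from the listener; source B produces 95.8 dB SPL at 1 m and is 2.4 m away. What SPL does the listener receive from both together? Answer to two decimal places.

89.77 dB SPL

At the listener: L_A = 99.1 − 20·log₁₀(5.3) = 84.614 dB; L_B = 95.8 − 20·log₁₀(2.4) = 88.196 dB.
Combined: 10·log₁₀(10^(84.614/10)+10^(88.196/10)) = 89.77 dB SPL.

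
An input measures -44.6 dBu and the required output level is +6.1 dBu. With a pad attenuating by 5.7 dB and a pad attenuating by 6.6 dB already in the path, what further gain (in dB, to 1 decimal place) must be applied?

The required make-up gain is the shortfall in the dB sum.
G = +6.1 − (-44.6) + 5.7 + 6.6 = 63.0 dB.

63.0 dB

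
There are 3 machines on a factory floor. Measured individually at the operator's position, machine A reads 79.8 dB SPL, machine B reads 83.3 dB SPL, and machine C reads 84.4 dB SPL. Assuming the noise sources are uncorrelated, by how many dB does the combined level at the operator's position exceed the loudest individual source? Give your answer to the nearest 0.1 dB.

Add the sources as powers (linear), then convert back to dB:
L_total = 10·log₁₀(10^(79.8/10) + 10^(83.3/10) + 10^(84.4/10)) = 87.67 dB SPL.
Excess over the loudest (84.4 dB): 87.67 − 84.4 = 3.3 dB.

3.3 dB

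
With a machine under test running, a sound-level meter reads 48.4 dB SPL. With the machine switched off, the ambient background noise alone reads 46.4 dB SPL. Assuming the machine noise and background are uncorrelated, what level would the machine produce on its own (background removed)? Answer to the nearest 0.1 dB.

Remove the background by subtracting linear intensities:
L_src = 10·log₁₀(10^(48.4/10) − 10^(46.4/10)) = 10·log₁₀(25530) = 44.1 dB SPL.

44.1 dB SPL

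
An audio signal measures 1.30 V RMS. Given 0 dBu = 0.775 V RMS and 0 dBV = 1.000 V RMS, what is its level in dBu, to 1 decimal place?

dBu = 20·log₁₀(V / 0.775 V).
20·log₁₀(1.30/0.775) = +4.5 dBu.

+4.5 dBu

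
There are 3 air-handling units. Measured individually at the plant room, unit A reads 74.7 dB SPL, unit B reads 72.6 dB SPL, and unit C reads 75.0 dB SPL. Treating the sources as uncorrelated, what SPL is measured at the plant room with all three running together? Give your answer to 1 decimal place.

Uncorrelated sources add in intensity (power), not in dB.
L_total = 10·log₁₀(10^(74.7/10) + 10^(72.6/10) + 10^(75.0/10)) = 10·log₁₀(79330000) = 79.0 dB SPL.

79.0 dB SPL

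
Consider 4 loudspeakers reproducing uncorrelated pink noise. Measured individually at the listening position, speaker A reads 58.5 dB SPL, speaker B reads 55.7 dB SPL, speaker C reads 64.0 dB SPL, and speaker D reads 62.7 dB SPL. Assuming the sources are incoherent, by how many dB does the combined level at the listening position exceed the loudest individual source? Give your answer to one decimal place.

Uncorrelated sources add in intensity (power), not in dB.
L_total = 10·log₁₀(10^(58.5/10) + 10^(55.7/10) + 10^(64.0/10) + 10^(62.7/10)) = 67.37 dB SPL.
Excess over the loudest (64.0 dB): 67.37 − 64.0 = 3.4 dB.

3.4 dB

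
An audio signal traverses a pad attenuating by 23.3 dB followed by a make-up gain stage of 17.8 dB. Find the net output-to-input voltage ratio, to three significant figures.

Net gain = (−23.3) + 17.8 = -5.5 dB.
Voltage ratio = 10^(-5.5/20) = 0.531.

0.531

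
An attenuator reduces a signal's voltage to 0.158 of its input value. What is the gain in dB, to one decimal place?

-16.0 dB

For a voltage ratio, dB = 20·log₁₀(V₂/V₁).
20·log₁₀(0.158) = -16.0 dB.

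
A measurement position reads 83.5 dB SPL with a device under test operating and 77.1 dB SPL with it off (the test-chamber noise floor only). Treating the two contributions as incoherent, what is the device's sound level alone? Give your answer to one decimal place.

Background correction is a power subtraction:
L_src = 10·log₁₀(10^(83.5/10) − 10^(77.1/10)) = 10·log₁₀(172600000) = 82.4 dB SPL.

82.4 dB SPL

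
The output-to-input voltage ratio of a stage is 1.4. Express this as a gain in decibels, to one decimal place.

2.9 dB

Voltage ratio → dB uses the 20·log₁₀ form:
20·log₁₀(1.4) = 2.9 dB.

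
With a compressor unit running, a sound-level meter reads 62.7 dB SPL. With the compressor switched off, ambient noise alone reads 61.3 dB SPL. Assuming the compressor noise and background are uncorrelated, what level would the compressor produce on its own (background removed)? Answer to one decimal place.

57.1 dB SPL

Subtract intensities: L_src = 10·log₁₀(10^(L_total/10) − 10^(L_bg/10)).
L_src = 10·log₁₀(10^(62.7/10) − 10^(61.3/10)) = 10·log₁₀(513100) = 57.1 dB SPL.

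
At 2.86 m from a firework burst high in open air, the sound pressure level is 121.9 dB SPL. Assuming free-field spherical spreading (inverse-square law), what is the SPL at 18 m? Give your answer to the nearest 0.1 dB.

For a point source in a free field, ΔL = −20·log₁₀(d₂/d₁).
ΔL = −20·log₁₀(18/2.86) = -15.98 dB, so L₂ = 121.9 + (-15.98) = 105.9 dB SPL.

105.9 dB SPL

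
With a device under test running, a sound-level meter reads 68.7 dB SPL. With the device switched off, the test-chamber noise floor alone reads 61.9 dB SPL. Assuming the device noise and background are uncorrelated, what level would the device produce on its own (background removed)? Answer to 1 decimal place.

67.7 dB SPL

Subtract intensities: L_src = 10·log₁₀(10^(L_total/10) − 10^(L_bg/10)).
L_src = 10·log₁₀(10^(68.7/10) − 10^(61.9/10)) = 10·log₁₀(5864000) = 67.7 dB SPL.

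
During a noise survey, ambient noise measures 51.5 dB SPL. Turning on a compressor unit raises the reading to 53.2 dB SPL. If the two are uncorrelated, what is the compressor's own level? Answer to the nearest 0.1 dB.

Subtract intensities: L_src = 10·log₁₀(10^(L_total/10) − 10^(L_bg/10)).
L_src = 10·log₁₀(10^(53.2/10) − 10^(51.5/10)) = 10·log₁₀(67680) = 48.3 dB SPL.

48.3 dB SPL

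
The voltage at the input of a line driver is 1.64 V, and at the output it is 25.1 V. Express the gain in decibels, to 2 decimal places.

23.70 dB

Voltage ratio → dB uses the 20·log₁₀ form:
20·log₁₀(25.1/1.64) = 20·log₁₀(15.30) = 23.70 dB.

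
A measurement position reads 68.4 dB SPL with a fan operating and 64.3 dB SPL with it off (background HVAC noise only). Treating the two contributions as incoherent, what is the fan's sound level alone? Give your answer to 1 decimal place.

Subtract intensities: L_src = 10·log₁₀(10^(L_total/10) − 10^(L_bg/10)).
L_src = 10·log₁₀(10^(68.4/10) − 10^(64.3/10)) = 10·log₁₀(4227000) = 66.3 dB SPL.

66.3 dB SPL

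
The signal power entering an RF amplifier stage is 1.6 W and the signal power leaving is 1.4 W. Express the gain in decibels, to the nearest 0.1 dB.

-0.6 dB

Power ratio → dB uses the 10·log₁₀ form:
10·log₁₀(1.4/1.6) = 10·log₁₀(0.8750) = -0.6 dB.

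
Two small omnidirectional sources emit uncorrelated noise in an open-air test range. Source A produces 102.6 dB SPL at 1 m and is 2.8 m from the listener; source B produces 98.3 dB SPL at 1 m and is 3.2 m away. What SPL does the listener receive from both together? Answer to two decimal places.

At the listener: L_A = 102.6 − 20·log₁₀(2.8) = 93.657 dB; L_B = 98.3 − 20·log₁₀(3.2) = 88.197 dB.
Combined: 10·log₁₀(10^(93.657/10)+10^(88.197/10)) = 94.74 dB SPL.

94.74 dB SPL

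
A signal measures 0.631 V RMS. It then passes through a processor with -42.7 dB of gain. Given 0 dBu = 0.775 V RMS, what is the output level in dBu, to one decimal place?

-44.5 dBu

Input level: 20·log₁₀(0.631/0.775) = -1.79 dBu.
Output: -1.79 − 42.7 = -44.5 dBu.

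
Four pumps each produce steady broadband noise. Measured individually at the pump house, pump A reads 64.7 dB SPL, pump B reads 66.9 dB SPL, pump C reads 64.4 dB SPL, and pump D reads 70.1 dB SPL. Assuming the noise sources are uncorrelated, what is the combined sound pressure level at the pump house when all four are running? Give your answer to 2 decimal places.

Add the sources as powers (linear), then convert back to dB:
L_total = 10·log₁₀(10^(64.7/10) + 10^(66.9/10) + 10^(64.4/10) + 10^(70.1/10)) = 10·log₁₀(20840000) = 73.19 dB SPL.

73.19 dB SPL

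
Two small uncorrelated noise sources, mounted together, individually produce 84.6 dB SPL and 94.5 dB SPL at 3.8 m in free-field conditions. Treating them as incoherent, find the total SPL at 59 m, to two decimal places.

Combined at 3.8 m: 10·log₁₀(10^(84.6/10)+10^(94.5/10)) = 94.923 dB SPL.
Then apply −20·log₁₀(59/3.8) = -23.821 dB → 71.10 dB SPL.

71.10 dB SPL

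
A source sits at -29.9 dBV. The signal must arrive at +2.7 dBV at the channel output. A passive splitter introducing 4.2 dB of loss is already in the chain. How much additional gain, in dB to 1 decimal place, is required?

The required make-up gain is the shortfall in the dB sum.
G = +2.7 − (-29.9) + 4.2 = 36.8 dB.

36.8 dB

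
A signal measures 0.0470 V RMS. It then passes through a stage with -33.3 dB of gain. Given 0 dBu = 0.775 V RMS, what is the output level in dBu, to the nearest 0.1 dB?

Input level: 20·log₁₀(0.0470/0.775) = -24.34 dBu.
Output: -24.34 − 33.3 = -57.6 dBu.

-57.6 dBu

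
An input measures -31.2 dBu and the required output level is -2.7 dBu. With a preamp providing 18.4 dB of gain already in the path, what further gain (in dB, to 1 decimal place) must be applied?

The required make-up gain is the shortfall in the dB sum.
G = -2.7 − (-31.2) − 18.4 = 10.1 dB.

10.1 dB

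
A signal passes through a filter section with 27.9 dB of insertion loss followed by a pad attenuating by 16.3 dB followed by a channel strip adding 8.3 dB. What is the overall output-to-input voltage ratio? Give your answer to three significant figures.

0.0160

Net gain = (−27.9) + (−16.3) + 8.3 = -35.9 dB.
Voltage ratio = 10^(-35.9/20) = 0.0160.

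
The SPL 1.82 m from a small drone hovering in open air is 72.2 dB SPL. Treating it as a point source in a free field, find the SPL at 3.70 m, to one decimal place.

66.0 dB SPL

For a point source in a free field, ΔL = −20·log₁₀(d₂/d₁).
ΔL = −20·log₁₀(3.70/1.82) = -6.16 dB, so L₂ = 72.2 + (-6.16) = 66.0 dB SPL.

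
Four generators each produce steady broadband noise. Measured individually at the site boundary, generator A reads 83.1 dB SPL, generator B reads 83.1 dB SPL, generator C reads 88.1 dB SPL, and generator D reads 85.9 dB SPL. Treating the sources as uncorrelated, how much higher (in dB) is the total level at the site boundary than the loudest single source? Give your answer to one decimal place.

Add the sources as powers (linear), then convert back to dB:
L_total = 10·log₁₀(10^(83.1/10) + 10^(83.1/10) + 10^(88.1/10) + 10^(85.9/10)) = 91.59 dB SPL.
Excess over the loudest (88.1 dB): 91.59 − 88.1 = 3.5 dB.

3.5 dB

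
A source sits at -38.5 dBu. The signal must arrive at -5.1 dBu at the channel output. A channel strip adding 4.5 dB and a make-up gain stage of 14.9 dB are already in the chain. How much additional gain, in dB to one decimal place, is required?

The required make-up gain is the shortfall in the dB sum.
G = -5.1 − (-38.5) − 4.5 − 14.9 = 14.0 dB.

14.0 dB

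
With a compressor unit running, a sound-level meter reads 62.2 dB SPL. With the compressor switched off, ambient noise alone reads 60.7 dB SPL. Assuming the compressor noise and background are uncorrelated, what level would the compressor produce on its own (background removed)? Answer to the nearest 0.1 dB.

56.9 dB SPL

Remove the background by subtracting linear intensities:
L_src = 10·log₁₀(10^(62.2/10) − 10^(60.7/10)) = 10·log₁₀(484700) = 56.9 dB SPL.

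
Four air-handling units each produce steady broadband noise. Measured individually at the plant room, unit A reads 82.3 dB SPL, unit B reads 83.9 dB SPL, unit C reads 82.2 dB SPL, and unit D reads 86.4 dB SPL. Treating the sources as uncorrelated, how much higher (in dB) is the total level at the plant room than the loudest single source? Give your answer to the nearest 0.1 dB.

3.7 dB

Incoherent sources sum as intensities:
L_total = 10·log₁₀(10^(82.3/10) + 10^(83.9/10) + 10^(82.2/10) + 10^(86.4/10)) = 90.08 dB SPL.
Excess over the loudest (86.4 dB): 90.08 − 86.4 = 3.7 dB.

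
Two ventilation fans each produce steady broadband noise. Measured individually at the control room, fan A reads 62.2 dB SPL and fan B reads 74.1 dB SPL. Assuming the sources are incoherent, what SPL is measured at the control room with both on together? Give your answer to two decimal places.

74.37 dB SPL

Uncorrelated sources add in intensity (power), not in dB.
L_total = 10·log₁₀(10^(62.2/10) + 10^(74.1/10)) = 10·log₁₀(27360000) = 74.37 dB SPL.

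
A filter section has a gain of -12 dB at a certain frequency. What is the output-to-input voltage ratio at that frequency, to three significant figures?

Voltage ratio = 10^(dB/20).
10^(-12/20) = 10^(-0.6000) = 0.251.

0.251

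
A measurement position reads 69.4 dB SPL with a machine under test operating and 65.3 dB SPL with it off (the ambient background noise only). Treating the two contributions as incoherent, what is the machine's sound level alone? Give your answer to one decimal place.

67.3 dB SPL

Background correction is a power subtraction:
L_src = 10·log₁₀(10^(69.4/10) − 10^(65.3/10)) = 10·log₁₀(5321000) = 67.3 dB SPL.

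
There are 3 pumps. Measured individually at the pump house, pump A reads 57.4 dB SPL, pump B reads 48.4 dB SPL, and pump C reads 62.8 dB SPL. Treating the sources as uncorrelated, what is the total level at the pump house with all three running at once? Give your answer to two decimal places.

64.02 dB SPL

Add the sources as powers (linear), then convert back to dB:
L_total = 10·log₁₀(10^(57.4/10) + 10^(48.4/10) + 10^(62.8/10)) = 10·log₁₀(2524000) = 64.02 dB SPL.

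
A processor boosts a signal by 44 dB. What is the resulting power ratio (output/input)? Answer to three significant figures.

25100

Power ratio = 10^(dB/10).
10^(44/10) = 10^(4.400) = 25100.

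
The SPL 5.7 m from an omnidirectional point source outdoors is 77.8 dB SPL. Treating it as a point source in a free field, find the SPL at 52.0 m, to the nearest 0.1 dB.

58.6 dB SPL

Free-field point source: level drops by 20·log₁₀ of the distance ratio.
ΔL = −20·log₁₀(52.0/5.7) = -19.20 dB, so L₂ = 77.8 + (-19.20) = 58.6 dB SPL.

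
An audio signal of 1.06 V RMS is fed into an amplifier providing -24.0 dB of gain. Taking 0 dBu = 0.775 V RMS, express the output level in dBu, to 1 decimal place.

-21.3 dBu

Input level: 20·log₁₀(1.06/0.775) = 2.72 dBu.
Output: 2.72 − 24.0 = -21.3 dBu.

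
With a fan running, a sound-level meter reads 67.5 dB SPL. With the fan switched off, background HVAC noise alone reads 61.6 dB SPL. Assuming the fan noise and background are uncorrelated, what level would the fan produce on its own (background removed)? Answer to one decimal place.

Subtract intensities: L_src = 10·log₁₀(10^(L_total/10) − 10^(L_bg/10)).
L_src = 10·log₁₀(10^(67.5/10) − 10^(61.6/10)) = 10·log₁₀(4178000) = 66.2 dB SPL.

66.2 dB SPL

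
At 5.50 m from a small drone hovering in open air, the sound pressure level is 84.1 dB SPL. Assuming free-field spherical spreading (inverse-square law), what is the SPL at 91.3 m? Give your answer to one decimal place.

For a point source in a free field, ΔL = −20·log₁₀(d₂/d₁).
ΔL = −20·log₁₀(91.3/5.50) = -24.40 dB, so L₂ = 84.1 + (-24.40) = 59.7 dB SPL.

59.7 dB SPL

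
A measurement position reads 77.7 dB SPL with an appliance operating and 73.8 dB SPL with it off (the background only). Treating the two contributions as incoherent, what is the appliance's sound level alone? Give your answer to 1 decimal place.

Background correction is a power subtraction:
L_src = 10·log₁₀(10^(77.7/10) − 10^(73.8/10)) = 10·log₁₀(34900000) = 75.4 dB SPL.

75.4 dB SPL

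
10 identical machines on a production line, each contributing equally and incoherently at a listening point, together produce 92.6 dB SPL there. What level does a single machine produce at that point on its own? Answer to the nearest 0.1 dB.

10 equal incoherent sources add 10·log₁₀(10) = 10.00 dB over one source.
L_one = 92.6 − 10.00 = 82.6 dB SPL.

82.6 dB SPL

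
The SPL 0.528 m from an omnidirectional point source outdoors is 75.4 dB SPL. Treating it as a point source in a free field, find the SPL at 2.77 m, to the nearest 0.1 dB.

61.0 dB SPL

Inverse-square spreading gives ΔL = −20·log₁₀(d₂/d₁).
ΔL = −20·log₁₀(2.77/0.528) = -14.40 dB, so L₂ = 75.4 + (-14.40) = 61.0 dB SPL.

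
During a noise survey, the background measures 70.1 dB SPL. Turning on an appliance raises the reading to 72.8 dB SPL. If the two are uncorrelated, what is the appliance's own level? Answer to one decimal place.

69.5 dB SPL

Subtract intensities: L_src = 10·log₁₀(10^(L_total/10) − 10^(L_bg/10)).
L_src = 10·log₁₀(10^(72.8/10) − 10^(70.1/10)) = 10·log₁₀(8822000) = 69.5 dB SPL.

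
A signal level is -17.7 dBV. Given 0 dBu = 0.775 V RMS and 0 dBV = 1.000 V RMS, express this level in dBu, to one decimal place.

-15.5 dBu

The offset between the scales is 20·log₁₀(0.775/1.000) = −2.214 dB.
So dBu = -17.7 + 2.214 = -15.5 dBu.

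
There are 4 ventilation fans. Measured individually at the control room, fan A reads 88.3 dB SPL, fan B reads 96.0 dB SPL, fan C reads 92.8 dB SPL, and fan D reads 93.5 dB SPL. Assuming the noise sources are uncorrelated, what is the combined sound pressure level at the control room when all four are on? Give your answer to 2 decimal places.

Incoherent sources sum as intensities:
L_total = 10·log₁₀(10^(88.3/10) + 10^(96.0/10) + 10^(92.8/10) + 10^(93.5/10)) = 10·log₁₀(8801000000) = 99.45 dB SPL.

99.45 dB SPL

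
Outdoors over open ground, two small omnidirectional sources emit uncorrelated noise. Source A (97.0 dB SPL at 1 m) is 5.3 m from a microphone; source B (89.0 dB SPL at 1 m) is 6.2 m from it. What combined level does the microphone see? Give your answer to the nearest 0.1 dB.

At the listener: L_A = 97.0 − 20·log₁₀(5.3) = 82.51 dB; L_B = 89.0 − 20·log₁₀(6.2) = 73.15 dB.
Combined: 10·log₁₀(10^(82.51/10)+10^(73.15/10)) = 83.0 dB SPL.

83.0 dB SPL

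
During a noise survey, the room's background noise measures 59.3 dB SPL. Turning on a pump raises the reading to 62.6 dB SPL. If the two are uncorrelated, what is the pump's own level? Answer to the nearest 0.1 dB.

Remove the background by subtracting linear intensities:
L_src = 10·log₁₀(10^(62.6/10) − 10^(59.3/10)) = 10·log₁₀(968600) = 59.9 dB SPL.

59.9 dB SPL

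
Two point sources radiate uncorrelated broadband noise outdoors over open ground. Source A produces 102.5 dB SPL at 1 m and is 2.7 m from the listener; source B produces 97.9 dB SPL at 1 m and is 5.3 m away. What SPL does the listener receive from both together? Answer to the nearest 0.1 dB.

94.2 dB SPL

At the listener: L_A = 102.5 − 20·log₁₀(2.7) = 93.87 dB; L_B = 97.9 − 20·log₁₀(5.3) = 83.41 dB.
Combined: 10·log₁₀(10^(93.87/10)+10^(83.41/10)) = 94.2 dB SPL.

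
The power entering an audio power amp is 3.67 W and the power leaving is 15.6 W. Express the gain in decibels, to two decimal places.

Power ratio → dB uses the 10·log₁₀ form:
10·log₁₀(15.6/3.67) = 10·log₁₀(4.251) = 6.28 dB.

6.28 dB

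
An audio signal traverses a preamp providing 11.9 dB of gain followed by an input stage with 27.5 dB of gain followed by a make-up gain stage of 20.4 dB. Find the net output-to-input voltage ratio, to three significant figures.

977

Net gain = 11.9 + 27.5 + 20.4 = 59.8 dB.
Voltage ratio = 10^(59.8/20) = 977.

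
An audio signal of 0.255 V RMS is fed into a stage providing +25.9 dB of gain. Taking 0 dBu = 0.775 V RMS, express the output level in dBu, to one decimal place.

+16.2 dBu

Input level: 20·log₁₀(0.255/0.775) = -9.66 dBu.
Output: -9.66 + 25.9 = +16.2 dBu.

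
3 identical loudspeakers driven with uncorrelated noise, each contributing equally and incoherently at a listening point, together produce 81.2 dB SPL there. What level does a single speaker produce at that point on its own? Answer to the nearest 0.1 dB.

76.4 dB SPL

3 equal incoherent sources add 10·log₁₀(3) = 4.77 dB over one source.
L_one = 81.2 − 4.77 = 76.4 dB SPL.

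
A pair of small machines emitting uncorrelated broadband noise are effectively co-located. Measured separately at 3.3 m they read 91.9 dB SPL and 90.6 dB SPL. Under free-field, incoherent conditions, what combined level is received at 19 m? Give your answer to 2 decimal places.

79.10 dB SPL

Combined at 3.3 m: 10·log₁₀(10^(91.9/10)+10^(90.6/10)) = 94.309 dB SPL.
Then apply −20·log₁₀(19/3.3) = -15.205 dB → 79.10 dB SPL.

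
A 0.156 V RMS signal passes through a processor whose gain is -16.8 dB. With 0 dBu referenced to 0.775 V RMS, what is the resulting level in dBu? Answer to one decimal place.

Input level: 20·log₁₀(0.156/0.775) = -13.92 dBu.
Output: -13.92 − 16.8 = -30.7 dBu.

-30.7 dBu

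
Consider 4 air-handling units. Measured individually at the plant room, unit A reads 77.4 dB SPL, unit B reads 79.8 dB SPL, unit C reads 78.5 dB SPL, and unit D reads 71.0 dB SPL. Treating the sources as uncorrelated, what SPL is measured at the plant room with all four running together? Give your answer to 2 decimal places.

Incoherent sources sum as intensities:
L_total = 10·log₁₀(10^(77.4/10) + 10^(79.8/10) + 10^(78.5/10) + 10^(71.0/10)) = 10·log₁₀(233800000) = 83.69 dB SPL.

83.69 dB SPL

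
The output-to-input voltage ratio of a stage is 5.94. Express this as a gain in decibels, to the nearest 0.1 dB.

Voltage ratio → dB uses the 20·log₁₀ form:
20·log₁₀(5.94) = 15.5 dB.

15.5 dB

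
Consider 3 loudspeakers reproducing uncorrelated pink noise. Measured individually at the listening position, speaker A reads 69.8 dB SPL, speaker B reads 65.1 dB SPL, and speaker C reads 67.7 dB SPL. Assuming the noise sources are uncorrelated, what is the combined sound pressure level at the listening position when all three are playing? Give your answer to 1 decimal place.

72.7 dB SPL

Incoherent sources sum as intensities:
L_total = 10·log₁₀(10^(69.8/10) + 10^(65.1/10) + 10^(67.7/10)) = 10·log₁₀(18670000) = 72.7 dB SPL.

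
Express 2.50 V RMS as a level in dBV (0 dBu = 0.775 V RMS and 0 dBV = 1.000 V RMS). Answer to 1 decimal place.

dBV = 20·log₁₀(V / 1.000 V).
20·log₁₀(2.50/1.000) = +8.0 dBV.

+8.0 dBV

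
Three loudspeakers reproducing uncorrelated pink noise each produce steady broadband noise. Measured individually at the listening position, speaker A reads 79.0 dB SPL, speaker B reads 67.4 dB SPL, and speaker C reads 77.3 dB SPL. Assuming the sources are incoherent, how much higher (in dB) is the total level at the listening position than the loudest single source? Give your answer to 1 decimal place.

Uncorrelated sources add in intensity (power), not in dB.
L_total = 10·log₁₀(10^(79.0/10) + 10^(67.4/10) + 10^(77.3/10)) = 81.42 dB SPL.
Excess over the loudest (79.0 dB): 81.42 − 79.0 = 2.4 dB.

2.4 dB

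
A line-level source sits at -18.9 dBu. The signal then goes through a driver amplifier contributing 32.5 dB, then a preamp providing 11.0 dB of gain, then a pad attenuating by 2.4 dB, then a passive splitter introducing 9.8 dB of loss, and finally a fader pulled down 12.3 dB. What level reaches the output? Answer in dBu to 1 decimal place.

+0.1 dBu

Cascaded gains and losses add directly in dB.
-18.9 + 32.5 + 11.0 − 2.4 − 9.8 − 12.3 = +0.1 dBu.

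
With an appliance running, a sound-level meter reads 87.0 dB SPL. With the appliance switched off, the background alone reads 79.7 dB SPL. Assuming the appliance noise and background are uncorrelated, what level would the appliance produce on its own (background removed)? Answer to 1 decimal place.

86.1 dB SPL

Background correction is a power subtraction:
L_src = 10·log₁₀(10^(87.0/10) − 10^(79.7/10)) = 10·log₁₀(407900000) = 86.1 dB SPL.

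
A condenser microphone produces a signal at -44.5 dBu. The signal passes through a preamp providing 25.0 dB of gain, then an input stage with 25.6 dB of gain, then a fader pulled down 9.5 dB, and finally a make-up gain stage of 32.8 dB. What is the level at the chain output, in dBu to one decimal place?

In dB, series stages simply add:
-44.5 + 25.0 + 25.6 − 9.5 + 32.8 = +29.4 dBu.

+29.4 dBu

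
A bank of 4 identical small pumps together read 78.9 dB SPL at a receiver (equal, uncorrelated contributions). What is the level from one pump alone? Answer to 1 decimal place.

72.9 dB SPL

4 equal incoherent sources add 10·log₁₀(4) = 6.02 dB over one source.
L_one = 78.9 − 6.02 = 72.9 dB SPL.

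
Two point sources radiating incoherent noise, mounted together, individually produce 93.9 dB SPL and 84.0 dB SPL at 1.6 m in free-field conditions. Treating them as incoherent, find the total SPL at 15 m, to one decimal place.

Combined at 1.6 m: 10·log₁₀(10^(93.9/10)+10^(84.0/10)) = 94.32 dB SPL.
Then apply −20·log₁₀(15/1.6) = -19.44 dB → 74.9 dB SPL.

74.9 dB SPL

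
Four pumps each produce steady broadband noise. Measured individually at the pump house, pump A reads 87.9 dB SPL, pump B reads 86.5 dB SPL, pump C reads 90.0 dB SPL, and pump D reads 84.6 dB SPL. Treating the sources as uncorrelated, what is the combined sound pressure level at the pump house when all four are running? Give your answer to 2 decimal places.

93.71 dB SPL

Uncorrelated sources add in intensity (power), not in dB.
L_total = 10·log₁₀(10^(87.9/10) + 10^(86.5/10) + 10^(90.0/10) + 10^(84.6/10)) = 10·log₁₀(2352000000) = 93.71 dB SPL.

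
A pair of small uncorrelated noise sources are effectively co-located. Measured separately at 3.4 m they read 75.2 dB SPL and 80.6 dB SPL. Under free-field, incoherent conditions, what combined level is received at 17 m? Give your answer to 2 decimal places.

Combined at 3.4 m: 10·log₁₀(10^(75.2/10)+10^(80.6/10)) = 81.701 dB SPL.
Then apply −20·log₁₀(17/3.4) = -13.979 dB → 67.72 dB SPL.

67.72 dB SPL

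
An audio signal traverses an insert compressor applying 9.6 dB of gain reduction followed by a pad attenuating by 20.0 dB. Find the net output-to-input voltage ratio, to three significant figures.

0.0331

Net gain = (−9.6) + (−20.0) = -29.6 dB.
Voltage ratio = 10^(-29.6/20) = 0.0331.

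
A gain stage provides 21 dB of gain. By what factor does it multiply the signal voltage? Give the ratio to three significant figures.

11.2

Voltage ratio = 10^(dB/20).
10^(21/20) = 10^(1.050) = 11.2.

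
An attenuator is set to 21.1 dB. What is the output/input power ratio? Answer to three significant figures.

Power ratio = 10^(dB/10).
10^(-21.1/10) = 10^(-2.110) = 0.00776.

0.00776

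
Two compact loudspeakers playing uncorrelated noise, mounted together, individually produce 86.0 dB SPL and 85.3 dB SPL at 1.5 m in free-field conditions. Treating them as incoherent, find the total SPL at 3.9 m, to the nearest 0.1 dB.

80.4 dB SPL

Combined at 1.5 m: 10·log₁₀(10^(86.0/10)+10^(85.3/10)) = 88.67 dB SPL.
Then apply −20·log₁₀(3.9/1.5) = -8.30 dB → 80.4 dB SPL.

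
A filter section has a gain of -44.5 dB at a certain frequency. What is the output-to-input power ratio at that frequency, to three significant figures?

0.0000355

Power ratio = 10^(dB/10).
10^(-44.5/10) = 10^(-4.450) = 0.0000355.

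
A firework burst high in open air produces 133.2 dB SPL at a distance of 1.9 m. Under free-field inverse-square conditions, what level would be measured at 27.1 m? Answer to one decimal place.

For a point source in a free field, ΔL = −20·log₁₀(d₂/d₁).
ΔL = −20·log₁₀(27.1/1.9) = -23.08 dB, so L₂ = 133.2 + (-23.08) = 110.1 dB SPL.

110.1 dB SPL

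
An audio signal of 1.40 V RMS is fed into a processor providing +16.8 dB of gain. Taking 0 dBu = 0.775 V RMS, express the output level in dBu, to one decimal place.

+21.9 dBu

Input level: 20·log₁₀(1.40/0.775) = 5.14 dBu.
Output: 5.14 + 16.8 = +21.9 dBu.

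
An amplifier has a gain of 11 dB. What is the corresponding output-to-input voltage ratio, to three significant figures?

Voltage ratio = 10^(dB/20).
10^(11/20) = 10^(0.5500) = 3.55.

3.55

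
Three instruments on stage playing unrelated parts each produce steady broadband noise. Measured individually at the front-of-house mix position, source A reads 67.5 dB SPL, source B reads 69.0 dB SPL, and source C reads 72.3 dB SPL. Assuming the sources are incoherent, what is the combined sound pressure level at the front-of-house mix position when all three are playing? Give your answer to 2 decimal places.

74.85 dB SPL

Uncorrelated sources add in intensity (power), not in dB.
L_total = 10·log₁₀(10^(67.5/10) + 10^(69.0/10) + 10^(72.3/10)) = 10·log₁₀(30550000) = 74.85 dB SPL.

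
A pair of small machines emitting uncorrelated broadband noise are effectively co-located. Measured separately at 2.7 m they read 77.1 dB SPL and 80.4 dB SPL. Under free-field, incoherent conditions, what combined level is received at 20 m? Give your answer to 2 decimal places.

Combined at 2.7 m: 10·log₁₀(10^(77.1/10)+10^(80.4/10)) = 82.066 dB SPL.
Then apply −20·log₁₀(20/2.7) = -17.393 dB → 64.67 dB SPL.

64.67 dB SPL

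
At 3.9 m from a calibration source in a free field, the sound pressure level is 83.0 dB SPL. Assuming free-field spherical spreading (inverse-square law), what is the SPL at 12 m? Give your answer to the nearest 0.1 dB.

Free-field point source: level drops by 20·log₁₀ of the distance ratio.
ΔL = −20·log₁₀(12/3.9) = -9.76 dB, so L₂ = 83.0 + (-9.76) = 73.2 dB SPL.

73.2 dB SPL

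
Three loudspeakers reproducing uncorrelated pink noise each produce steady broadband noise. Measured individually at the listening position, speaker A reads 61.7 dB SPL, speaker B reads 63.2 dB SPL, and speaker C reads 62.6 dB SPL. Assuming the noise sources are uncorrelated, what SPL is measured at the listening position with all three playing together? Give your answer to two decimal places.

Incoherent sources sum as intensities:
L_total = 10·log₁₀(10^(61.7/10) + 10^(63.2/10) + 10^(62.6/10)) = 10·log₁₀(5388000) = 67.31 dB SPL.

67.31 dB SPL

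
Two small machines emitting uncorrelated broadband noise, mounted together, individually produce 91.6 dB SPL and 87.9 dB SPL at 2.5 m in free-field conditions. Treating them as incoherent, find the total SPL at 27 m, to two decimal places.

72.47 dB SPL

Combined at 2.5 m: 10·log₁₀(10^(91.6/10)+10^(87.9/10)) = 93.143 dB SPL.
Then apply −20·log₁₀(27/2.5) = -20.668 dB → 72.47 dB SPL.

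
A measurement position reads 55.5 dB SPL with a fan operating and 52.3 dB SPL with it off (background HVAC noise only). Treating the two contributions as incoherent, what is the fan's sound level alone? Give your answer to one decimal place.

52.7 dB SPL

Remove the background by subtracting linear intensities:
L_src = 10·log₁₀(10^(55.5/10) − 10^(52.3/10)) = 10·log₁₀(185000) = 52.7 dB SPL.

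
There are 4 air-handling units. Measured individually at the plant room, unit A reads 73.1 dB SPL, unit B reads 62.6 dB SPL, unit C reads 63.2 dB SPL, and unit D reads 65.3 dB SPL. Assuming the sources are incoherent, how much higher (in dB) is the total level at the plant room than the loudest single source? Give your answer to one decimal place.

Incoherent sources sum as intensities:
L_total = 10·log₁₀(10^(73.1/10) + 10^(62.6/10) + 10^(63.2/10) + 10^(65.3/10)) = 74.43 dB SPL.
Excess over the loudest (73.1 dB): 74.43 − 73.1 = 1.3 dB.

1.3 dB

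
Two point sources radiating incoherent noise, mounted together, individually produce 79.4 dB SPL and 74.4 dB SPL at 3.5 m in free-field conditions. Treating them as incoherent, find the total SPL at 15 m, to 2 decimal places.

Combined at 3.5 m: 10·log₁₀(10^(79.4/10)+10^(74.4/10)) = 80.593 dB SPL.
Then apply −20·log₁₀(15/3.5) = -12.640 dB → 67.95 dB SPL.

67.95 dB SPL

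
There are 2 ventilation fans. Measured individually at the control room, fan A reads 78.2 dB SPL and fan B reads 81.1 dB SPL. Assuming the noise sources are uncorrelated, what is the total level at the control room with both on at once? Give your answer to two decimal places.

Add the sources as powers (linear), then convert back to dB:
L_total = 10·log₁₀(10^(78.2/10) + 10^(81.1/10)) = 10·log₁₀(194900000) = 82.90 dB SPL.

82.90 dB SPL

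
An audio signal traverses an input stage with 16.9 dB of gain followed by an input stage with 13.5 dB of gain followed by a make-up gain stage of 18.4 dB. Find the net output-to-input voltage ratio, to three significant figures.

Net gain = 16.9 + 13.5 + 18.4 = 48.8 dB.
Voltage ratio = 10^(48.8/20) = 275.

275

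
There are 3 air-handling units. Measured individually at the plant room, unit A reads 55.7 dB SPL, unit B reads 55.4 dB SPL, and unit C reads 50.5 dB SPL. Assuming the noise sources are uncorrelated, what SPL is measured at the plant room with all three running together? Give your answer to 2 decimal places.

Add the sources as powers (linear), then convert back to dB:
L_total = 10·log₁₀(10^(55.7/10) + 10^(55.4/10) + 10^(50.5/10)) = 10·log₁₀(830500) = 59.19 dB SPL.

59.19 dB SPL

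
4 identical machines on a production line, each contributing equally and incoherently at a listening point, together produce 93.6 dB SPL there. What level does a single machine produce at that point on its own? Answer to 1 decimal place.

4 equal incoherent sources add 10·log₁₀(4) = 6.02 dB over one source.
L_one = 93.6 − 6.02 = 87.6 dB SPL.

87.6 dB SPL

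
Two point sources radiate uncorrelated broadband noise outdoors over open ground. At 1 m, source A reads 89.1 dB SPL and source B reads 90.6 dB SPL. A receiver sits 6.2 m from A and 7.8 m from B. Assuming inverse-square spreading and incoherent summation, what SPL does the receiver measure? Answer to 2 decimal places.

At the listener: L_A = 89.1 − 20·log₁₀(6.2) = 73.252 dB; L_B = 90.6 − 20·log₁₀(7.8) = 72.758 dB.
Combined: 10·log₁₀(10^(73.252/10)+10^(72.758/10)) = 76.02 dB SPL.

76.02 dB SPL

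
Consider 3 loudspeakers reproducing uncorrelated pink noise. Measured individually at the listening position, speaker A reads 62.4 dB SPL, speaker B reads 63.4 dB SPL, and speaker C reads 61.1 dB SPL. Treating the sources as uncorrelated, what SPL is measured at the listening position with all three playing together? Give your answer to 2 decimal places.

Uncorrelated sources add in intensity (power), not in dB.
L_total = 10·log₁₀(10^(62.4/10) + 10^(63.4/10) + 10^(61.1/10)) = 10·log₁₀(5214000) = 67.17 dB SPL.

67.17 dB SPL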